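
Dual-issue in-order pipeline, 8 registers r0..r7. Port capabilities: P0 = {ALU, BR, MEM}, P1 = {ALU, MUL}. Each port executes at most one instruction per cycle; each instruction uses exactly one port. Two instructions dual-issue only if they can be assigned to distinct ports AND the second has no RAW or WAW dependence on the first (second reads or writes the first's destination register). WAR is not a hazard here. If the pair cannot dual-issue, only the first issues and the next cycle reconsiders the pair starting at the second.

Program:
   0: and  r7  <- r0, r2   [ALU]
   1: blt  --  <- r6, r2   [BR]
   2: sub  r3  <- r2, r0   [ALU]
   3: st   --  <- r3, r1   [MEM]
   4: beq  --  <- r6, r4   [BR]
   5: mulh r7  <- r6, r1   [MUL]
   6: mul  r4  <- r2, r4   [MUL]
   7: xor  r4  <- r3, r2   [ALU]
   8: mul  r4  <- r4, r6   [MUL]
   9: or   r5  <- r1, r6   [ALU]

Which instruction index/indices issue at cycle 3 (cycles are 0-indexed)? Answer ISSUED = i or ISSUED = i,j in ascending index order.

t=0 i0&i1:and.ALU blt.BR ; pair
t=1 i2:sub.ALU ; RAW r3
t=2 i3:st.MEM ; no-port MEM/BR
t=3 i4&i5:beq.BR mulh.MUL ; pair
t=4 i6:mul.MUL ; WAW r4
t=5 i7:xor.ALU ; RAW+WAW r4
t=6 i8&i9:mul.MUL or.ALU ; pair

ISSUED = 4,5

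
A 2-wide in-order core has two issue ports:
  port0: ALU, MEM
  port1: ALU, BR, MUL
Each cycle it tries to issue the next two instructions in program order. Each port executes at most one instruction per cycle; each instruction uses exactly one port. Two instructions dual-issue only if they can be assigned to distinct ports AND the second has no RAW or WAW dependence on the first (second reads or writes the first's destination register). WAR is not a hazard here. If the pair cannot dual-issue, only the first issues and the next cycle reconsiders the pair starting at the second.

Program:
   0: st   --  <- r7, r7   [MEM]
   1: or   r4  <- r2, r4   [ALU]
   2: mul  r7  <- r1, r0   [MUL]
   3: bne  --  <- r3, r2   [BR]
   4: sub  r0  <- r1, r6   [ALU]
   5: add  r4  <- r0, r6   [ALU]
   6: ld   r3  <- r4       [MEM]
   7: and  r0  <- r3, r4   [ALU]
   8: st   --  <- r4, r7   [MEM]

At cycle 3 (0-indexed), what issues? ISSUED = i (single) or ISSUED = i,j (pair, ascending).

ISSUED = 5

  cy0 -> i0,i1 (st+or) pair
  cy1 -> i2 (mul) no-port MUL/BR
  cy2 -> i3,i4 (bne+sub) pair
  cy3 -> i5 (add) RAW r4
  cy4 -> i6 (ld) RAW r3
  cy5 -> i7,i8 (and+st) pair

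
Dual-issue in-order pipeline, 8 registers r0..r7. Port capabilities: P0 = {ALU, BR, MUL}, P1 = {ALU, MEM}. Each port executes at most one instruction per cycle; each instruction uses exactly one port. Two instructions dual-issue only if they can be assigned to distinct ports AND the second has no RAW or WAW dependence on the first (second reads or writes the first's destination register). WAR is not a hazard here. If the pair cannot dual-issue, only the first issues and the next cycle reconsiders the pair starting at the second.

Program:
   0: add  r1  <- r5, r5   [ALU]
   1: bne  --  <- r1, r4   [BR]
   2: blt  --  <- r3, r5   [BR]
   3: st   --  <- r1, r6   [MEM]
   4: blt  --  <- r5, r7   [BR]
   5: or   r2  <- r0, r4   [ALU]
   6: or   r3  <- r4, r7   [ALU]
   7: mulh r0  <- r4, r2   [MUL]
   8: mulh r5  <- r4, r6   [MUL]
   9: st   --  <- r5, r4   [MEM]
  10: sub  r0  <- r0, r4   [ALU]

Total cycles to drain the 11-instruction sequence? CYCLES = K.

c0: i0 add  RAW r1
c1: i1 bne  no-port BR/BR
c2: i2+i3 blt;st  2-wide
c3: i4+i5 blt;or  2-wide
c4: i6+i7 or;mulh  2-wide
c5: i8 mulh  RAW r5
c6: i9+i10 st;sub  2-wide

CYCLES = 7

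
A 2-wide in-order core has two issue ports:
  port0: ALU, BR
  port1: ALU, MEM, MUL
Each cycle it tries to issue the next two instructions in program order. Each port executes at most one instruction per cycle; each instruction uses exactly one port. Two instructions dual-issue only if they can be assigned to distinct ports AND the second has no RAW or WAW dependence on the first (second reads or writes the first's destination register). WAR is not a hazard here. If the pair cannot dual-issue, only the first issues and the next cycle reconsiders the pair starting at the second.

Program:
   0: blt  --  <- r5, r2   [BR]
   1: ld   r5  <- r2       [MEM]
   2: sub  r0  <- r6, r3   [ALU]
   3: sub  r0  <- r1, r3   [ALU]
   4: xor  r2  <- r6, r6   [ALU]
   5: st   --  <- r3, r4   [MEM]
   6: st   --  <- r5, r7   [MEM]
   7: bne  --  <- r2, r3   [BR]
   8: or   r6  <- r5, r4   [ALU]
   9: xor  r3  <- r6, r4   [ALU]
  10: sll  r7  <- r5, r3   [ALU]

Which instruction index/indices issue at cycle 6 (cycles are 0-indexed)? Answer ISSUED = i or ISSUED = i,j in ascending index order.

ISSUED = 9

t=0 i0+i1:blt.BR/ld.MEM ; dual
t=1 i2:sub.ALU ; WAW r0
t=2 i3+i4:sub.ALU/xor.ALU ; dual
t=3 i5:st.MEM ; no-port MEM/MEM
t=4 i6+i7:st.MEM/bne.BR ; dual
t=5 i8:or.ALU ; RAW r6
t=6 i9:xor.ALU ; RAW r3
t=7 i10:sll.ALU ; tail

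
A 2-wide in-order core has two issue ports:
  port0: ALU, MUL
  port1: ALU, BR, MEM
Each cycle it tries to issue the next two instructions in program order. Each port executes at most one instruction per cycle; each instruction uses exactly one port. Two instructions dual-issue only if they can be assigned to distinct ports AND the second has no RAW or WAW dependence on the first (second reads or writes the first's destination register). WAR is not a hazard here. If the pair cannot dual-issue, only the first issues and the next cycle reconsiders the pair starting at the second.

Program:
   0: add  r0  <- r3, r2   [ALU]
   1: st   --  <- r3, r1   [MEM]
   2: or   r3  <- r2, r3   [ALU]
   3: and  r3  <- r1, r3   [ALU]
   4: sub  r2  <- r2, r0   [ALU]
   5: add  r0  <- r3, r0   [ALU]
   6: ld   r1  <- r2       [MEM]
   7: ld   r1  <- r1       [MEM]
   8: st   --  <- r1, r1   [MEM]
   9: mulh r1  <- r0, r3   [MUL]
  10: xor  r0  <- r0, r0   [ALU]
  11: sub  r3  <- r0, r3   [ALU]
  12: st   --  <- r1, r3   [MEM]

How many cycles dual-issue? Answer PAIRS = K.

PAIRS = 4

0. add.ALU/st.MEM @i0&i1  | pair
1. or.ALU @i2  | RAW+WAW r3
2. and.ALU/sub.ALU @i3&i4  | pair
3. add.ALU/ld.MEM @i5&i6  | pair
4. ld.MEM @i7  | no-port MEM/MEM
5. st.MEM/mulh.MUL @i8&i9  | pair
6. xor.ALU @i10  | RAW r0
7. sub.ALU @i11  | RAW r3
8. st.MEM @i12  | tail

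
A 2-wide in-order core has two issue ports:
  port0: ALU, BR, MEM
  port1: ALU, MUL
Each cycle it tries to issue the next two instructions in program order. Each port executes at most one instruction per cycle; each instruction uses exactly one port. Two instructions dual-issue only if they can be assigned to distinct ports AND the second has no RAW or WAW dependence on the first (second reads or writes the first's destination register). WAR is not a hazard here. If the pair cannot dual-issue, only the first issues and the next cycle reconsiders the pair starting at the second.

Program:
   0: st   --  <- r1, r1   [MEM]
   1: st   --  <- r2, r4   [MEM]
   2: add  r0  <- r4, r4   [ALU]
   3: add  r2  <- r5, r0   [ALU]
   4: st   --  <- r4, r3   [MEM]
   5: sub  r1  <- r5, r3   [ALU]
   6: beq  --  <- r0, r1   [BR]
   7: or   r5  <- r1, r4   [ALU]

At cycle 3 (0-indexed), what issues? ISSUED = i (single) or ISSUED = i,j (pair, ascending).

ISSUED = 5

c0: i0 st.MEM  no-port MEM/MEM
c1: i1/i2 st.MEM+add.ALU  dual
c2: i3/i4 add.ALU+st.MEM  dual
c3: i5 sub.ALU  RAW r1
c4: i6/i7 beq.BR+or.ALU  dual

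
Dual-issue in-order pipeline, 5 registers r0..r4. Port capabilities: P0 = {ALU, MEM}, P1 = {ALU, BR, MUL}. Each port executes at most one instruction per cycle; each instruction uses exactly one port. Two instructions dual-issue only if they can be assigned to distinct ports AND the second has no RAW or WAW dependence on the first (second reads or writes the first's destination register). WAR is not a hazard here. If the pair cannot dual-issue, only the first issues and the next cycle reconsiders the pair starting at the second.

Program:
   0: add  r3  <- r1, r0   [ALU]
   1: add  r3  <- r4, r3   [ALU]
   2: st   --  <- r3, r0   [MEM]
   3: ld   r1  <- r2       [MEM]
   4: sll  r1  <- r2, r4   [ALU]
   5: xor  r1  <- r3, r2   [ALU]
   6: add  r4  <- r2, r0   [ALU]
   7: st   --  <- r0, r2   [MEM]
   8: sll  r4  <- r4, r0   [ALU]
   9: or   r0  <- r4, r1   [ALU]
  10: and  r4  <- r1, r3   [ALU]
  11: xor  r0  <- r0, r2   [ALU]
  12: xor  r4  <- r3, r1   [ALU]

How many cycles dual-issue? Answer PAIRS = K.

PAIRS = 4

t=0 i0:add ; RAW+WAW r3
t=1 i1:add ; RAW r3
t=2 i2:st ; no-port MEM/MEM
t=3 i3:ld ; WAW r1
t=4 i4:sll ; WAW r1
t=5 i5/i6:xor add ; dual
t=6 i7/i8:st sll ; dual
t=7 i9/i10:or and ; dual
t=8 i11/i12:xor xor ; dual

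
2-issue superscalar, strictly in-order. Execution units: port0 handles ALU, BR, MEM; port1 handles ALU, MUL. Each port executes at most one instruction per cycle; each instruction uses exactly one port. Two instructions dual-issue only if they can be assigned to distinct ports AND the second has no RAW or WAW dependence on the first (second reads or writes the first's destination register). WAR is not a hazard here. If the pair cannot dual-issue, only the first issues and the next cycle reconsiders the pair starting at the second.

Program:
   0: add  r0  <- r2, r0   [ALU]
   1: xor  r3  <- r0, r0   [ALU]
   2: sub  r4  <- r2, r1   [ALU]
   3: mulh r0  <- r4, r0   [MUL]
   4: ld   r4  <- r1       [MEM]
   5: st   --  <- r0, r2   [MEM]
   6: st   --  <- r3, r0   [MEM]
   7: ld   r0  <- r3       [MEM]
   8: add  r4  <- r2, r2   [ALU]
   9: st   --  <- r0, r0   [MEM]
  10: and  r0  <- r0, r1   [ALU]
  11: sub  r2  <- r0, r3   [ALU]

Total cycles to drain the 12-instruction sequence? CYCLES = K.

CYCLES = 8

0. add @i0  | RAW r0
1. xor+sub @i1&i2  | dual
2. mulh+ld @i3&i4  | dual
3. st @i5  | no-port MEM/MEM
4. st @i6  | no-port MEM/MEM
5. ld+add @i7&i8  | dual
6. st+and @i9&i10  | dual
7. sub @i11  | tail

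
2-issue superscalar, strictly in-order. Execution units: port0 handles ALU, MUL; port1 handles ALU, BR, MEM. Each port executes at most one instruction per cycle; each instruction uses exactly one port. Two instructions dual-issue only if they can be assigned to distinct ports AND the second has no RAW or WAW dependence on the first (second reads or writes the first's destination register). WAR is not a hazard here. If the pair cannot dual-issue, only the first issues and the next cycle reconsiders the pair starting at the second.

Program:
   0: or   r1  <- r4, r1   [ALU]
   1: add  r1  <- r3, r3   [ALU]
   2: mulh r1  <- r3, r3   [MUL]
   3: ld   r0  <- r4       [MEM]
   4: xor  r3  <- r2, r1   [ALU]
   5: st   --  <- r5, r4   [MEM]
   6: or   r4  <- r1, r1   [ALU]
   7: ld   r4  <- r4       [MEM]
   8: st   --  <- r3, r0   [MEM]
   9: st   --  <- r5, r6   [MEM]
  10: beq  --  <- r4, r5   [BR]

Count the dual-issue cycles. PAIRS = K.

#0 head=0: or.ALU i0 WAW r1
#1 head=1: add.ALU i1 WAW r1
#2 head=2: mulh.MUL ld.MEM i2&i3 pair
#3 head=4: xor.ALU st.MEM i4&i5 pair
#4 head=6: or.ALU i6 RAW+WAW r4
#5 head=7: ld.MEM i7 no-port MEM/MEM
#6 head=8: st.MEM i8 no-port MEM/MEM
#7 head=9: st.MEM i9 no-port MEM/BR
#8 head=10: beq.BR i10 tail

PAIRS = 2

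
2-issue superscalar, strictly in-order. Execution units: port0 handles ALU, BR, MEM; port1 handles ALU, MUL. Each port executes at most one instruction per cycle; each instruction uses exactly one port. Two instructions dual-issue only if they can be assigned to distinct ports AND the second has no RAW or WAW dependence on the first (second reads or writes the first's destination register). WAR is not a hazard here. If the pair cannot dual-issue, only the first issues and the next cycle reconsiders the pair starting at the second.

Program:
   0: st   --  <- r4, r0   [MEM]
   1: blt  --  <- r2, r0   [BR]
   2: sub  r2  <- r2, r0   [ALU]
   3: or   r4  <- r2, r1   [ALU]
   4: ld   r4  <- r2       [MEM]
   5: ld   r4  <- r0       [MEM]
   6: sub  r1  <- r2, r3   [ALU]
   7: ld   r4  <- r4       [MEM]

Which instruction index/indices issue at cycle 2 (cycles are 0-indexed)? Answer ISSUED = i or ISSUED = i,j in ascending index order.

ISSUED = 3

  cy0 -> i0 (st) no-port MEM/BR
  cy1 -> i1/i2 (blt+sub) 2-wide
  cy2 -> i3 (or) WAW r4
  cy3 -> i4 (ld) no-port MEM/MEM
  cy4 -> i5/i6 (ld+sub) 2-wide
  cy5 -> i7 (ld) tail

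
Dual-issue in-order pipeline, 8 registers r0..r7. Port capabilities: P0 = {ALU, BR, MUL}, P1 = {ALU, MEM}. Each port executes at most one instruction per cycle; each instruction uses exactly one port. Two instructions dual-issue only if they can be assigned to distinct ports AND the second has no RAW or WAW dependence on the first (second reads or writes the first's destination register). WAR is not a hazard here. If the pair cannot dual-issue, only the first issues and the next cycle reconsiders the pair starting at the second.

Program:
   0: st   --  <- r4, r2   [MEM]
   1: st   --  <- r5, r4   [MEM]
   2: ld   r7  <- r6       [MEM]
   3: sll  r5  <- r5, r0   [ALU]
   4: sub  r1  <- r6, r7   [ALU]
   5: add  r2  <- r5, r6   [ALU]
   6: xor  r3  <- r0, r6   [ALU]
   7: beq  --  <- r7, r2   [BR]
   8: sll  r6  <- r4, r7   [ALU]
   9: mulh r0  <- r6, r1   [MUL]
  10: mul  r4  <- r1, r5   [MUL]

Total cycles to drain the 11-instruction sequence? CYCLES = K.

CYCLES = 8

[0] i0  st  -- no-port MEM/MEM
[1] i1  st  -- no-port MEM/MEM
[2] i2,i3  ld sll  -- pair
[3] i4,i5  sub add  -- pair
[4] i6,i7  xor beq  -- pair
[5] i8  sll  -- RAW r6
[6] i9  mulh  -- no-port MUL/MUL
[7] i10  mul  -- tail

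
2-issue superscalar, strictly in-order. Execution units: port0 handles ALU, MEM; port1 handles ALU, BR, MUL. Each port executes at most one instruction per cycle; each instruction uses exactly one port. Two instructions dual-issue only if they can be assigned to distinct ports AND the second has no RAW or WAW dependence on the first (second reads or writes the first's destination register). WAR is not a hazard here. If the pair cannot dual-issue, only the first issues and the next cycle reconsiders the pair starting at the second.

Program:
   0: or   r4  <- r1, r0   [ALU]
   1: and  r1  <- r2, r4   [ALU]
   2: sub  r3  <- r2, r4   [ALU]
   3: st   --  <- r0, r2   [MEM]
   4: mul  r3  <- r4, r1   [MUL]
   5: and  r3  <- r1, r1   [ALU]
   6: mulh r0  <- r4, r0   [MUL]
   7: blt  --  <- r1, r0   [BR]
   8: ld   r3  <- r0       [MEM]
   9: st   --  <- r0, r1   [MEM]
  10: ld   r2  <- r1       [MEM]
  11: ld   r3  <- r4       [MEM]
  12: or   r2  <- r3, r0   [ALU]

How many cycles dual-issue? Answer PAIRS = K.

0. or.ALU @i0  | RAW r4
1. and.ALU/sub.ALU @i1&i2  | 2-wide
2. st.MEM/mul.MUL @i3&i4  | 2-wide
3. and.ALU/mulh.MUL @i5&i6  | 2-wide
4. blt.BR/ld.MEM @i7&i8  | 2-wide
5. st.MEM @i9  | no-port MEM/MEM
6. ld.MEM @i10  | no-port MEM/MEM
7. ld.MEM @i11  | RAW r3
8. or.ALU @i12  | tail

PAIRS = 4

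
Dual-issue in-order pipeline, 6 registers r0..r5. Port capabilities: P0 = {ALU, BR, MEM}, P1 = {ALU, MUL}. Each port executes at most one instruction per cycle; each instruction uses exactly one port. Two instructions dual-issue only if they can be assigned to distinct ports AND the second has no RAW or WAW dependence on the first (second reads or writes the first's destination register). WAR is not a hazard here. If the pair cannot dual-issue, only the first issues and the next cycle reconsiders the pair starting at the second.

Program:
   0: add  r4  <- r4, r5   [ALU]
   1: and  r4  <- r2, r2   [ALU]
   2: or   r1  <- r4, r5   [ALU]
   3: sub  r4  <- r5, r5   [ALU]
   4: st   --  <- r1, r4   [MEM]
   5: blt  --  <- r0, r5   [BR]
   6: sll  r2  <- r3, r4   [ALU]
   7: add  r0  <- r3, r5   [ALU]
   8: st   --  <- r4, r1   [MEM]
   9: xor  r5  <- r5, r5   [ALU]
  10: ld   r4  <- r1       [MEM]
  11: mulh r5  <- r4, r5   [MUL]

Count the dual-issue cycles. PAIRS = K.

PAIRS = 4

0. add.ALU @i0  | WAW r4
1. and.ALU @i1  | RAW r4
2. or.ALU sub.ALU @i2+i3  | 2-wide
3. st.MEM @i4  | no-port MEM/BR
4. blt.BR sll.ALU @i5+i6  | 2-wide
5. add.ALU st.MEM @i7+i8  | 2-wide
6. xor.ALU ld.MEM @i9+i10  | 2-wide
7. mulh.MUL @i11  | tail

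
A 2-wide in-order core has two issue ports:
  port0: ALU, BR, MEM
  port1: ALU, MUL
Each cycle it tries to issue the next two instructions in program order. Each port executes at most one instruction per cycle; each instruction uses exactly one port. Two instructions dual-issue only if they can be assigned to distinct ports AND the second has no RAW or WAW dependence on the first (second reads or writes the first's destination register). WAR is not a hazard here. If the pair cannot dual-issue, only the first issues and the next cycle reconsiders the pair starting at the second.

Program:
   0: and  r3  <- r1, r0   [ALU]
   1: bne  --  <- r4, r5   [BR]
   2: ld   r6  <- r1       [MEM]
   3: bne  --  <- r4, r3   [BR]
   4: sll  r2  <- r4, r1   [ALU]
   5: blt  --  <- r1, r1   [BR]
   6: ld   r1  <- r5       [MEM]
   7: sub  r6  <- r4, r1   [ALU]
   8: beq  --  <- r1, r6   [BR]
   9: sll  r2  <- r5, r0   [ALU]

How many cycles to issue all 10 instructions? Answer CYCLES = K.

CYCLES = 7

t=0 i0+i1:and bne ; 2-wide
t=1 i2:ld ; no-port MEM/BR
t=2 i3+i4:bne sll ; 2-wide
t=3 i5:blt ; no-port BR/MEM
t=4 i6:ld ; RAW r1
t=5 i7:sub ; RAW r6
t=6 i8+i9:beq sll ; 2-wide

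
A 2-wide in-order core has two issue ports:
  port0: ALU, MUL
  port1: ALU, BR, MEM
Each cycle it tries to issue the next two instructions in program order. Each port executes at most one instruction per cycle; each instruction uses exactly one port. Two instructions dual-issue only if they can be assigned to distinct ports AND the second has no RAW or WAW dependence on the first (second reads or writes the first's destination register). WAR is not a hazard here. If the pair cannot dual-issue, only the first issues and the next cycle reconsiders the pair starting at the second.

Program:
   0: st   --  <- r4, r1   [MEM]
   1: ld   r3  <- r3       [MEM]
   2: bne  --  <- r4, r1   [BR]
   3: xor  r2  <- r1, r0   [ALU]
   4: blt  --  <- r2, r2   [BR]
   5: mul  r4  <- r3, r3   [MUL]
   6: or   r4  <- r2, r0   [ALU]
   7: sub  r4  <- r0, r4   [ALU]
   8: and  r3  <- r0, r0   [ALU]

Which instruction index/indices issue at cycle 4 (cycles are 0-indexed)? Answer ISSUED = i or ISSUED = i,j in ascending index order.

ISSUED = 6

c0: i0 st.MEM  no-port MEM/MEM
c1: i1 ld.MEM  no-port MEM/BR
c2: i2,i3 bne.BR/xor.ALU  dual
c3: i4,i5 blt.BR/mul.MUL  dual
c4: i6 or.ALU  RAW+WAW r4
c5: i7,i8 sub.ALU/and.ALU  dual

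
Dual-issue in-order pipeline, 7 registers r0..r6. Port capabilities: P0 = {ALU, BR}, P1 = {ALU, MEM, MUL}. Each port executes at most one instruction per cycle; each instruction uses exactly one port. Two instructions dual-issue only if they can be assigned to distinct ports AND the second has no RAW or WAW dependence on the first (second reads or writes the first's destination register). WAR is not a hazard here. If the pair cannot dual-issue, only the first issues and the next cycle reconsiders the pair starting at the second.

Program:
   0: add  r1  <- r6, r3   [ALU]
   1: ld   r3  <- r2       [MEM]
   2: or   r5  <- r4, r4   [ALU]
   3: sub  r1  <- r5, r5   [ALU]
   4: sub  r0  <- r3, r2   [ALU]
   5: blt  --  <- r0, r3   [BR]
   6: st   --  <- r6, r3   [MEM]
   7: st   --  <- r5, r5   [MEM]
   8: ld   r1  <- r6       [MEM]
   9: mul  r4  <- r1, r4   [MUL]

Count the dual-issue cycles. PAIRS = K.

c0: i0/i1 add/ld  dual
c1: i2 or  RAW r5
c2: i3/i4 sub/sub  dual
c3: i5/i6 blt/st  dual
c4: i7 st  no-port MEM/MEM
c5: i8 ld  no-port MEM/MUL
c6: i9 mul  tail

PAIRS = 3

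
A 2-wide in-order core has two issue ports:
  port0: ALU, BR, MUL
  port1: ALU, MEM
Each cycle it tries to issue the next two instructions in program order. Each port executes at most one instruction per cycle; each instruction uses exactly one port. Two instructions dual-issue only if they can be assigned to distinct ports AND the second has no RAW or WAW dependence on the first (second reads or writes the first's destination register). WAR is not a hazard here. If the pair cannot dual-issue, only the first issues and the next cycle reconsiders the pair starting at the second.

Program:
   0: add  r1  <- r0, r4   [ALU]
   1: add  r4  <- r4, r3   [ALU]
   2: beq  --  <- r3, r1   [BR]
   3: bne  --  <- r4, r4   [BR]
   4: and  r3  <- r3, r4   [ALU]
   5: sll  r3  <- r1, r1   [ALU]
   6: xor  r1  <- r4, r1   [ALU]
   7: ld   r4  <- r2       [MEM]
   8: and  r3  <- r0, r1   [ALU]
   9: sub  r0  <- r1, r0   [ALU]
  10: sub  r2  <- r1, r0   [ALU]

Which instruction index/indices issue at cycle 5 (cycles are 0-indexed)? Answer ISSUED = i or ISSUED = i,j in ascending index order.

ISSUED = 9

[0] i0/i1  add.ALU;add.ALU  -- 2-wide
[1] i2  beq.BR  -- no-port BR/BR
[2] i3/i4  bne.BR;and.ALU  -- 2-wide
[3] i5/i6  sll.ALU;xor.ALU  -- 2-wide
[4] i7/i8  ld.MEM;and.ALU  -- 2-wide
[5] i9  sub.ALU  -- RAW r0
[6] i10  sub.ALU  -- tail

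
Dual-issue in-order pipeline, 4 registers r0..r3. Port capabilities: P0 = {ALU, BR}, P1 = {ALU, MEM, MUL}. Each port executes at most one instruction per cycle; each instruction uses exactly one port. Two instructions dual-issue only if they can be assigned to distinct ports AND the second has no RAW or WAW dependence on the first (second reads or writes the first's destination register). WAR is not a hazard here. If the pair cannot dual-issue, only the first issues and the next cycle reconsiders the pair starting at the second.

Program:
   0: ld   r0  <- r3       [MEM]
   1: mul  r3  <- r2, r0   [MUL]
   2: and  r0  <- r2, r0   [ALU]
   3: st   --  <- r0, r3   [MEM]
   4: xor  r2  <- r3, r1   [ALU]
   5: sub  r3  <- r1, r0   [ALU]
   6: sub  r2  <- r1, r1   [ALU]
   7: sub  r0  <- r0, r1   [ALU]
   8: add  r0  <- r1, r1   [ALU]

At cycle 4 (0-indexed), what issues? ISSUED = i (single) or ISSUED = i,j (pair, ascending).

c0: i0 ld  no-port MEM/MUL
c1: i1/i2 mul/and  2-wide
c2: i3/i4 st/xor  2-wide
c3: i5/i6 sub/sub  2-wide
c4: i7 sub  WAW r0
c5: i8 add  tail

ISSUED = 7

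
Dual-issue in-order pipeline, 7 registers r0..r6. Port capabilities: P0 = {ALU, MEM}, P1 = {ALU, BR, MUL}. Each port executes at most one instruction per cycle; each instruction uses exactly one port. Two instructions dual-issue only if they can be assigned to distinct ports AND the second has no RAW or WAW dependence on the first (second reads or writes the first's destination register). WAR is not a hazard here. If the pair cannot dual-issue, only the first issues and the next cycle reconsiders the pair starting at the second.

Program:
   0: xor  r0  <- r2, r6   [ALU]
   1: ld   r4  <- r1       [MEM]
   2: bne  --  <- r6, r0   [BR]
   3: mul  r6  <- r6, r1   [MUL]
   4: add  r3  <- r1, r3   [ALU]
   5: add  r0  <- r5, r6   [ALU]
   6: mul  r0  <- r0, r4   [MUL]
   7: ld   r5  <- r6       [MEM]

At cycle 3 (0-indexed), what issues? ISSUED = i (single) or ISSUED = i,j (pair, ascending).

ISSUED = 5

#0 head=0: xor ld i0+i1 dual
#1 head=2: bne i2 no-port BR/MUL
#2 head=3: mul add i3+i4 dual
#3 head=5: add i5 RAW+WAW r0
#4 head=6: mul ld i6+i7 dual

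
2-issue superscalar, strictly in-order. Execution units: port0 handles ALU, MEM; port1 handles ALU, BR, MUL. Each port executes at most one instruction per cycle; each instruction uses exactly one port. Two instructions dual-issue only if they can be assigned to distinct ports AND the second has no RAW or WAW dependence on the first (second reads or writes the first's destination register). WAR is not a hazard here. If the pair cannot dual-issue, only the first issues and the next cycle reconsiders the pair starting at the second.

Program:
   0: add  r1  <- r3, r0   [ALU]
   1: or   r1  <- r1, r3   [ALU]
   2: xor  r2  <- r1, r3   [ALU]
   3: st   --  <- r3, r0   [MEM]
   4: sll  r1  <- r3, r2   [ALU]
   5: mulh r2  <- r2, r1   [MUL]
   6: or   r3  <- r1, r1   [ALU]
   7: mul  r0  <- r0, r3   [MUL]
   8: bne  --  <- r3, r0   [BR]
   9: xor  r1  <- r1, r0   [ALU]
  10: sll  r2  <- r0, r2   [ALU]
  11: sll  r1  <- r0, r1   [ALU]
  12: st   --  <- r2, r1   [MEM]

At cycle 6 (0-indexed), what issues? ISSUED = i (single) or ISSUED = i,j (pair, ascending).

c0: i0 add.ALU  RAW+WAW r1
c1: i1 or.ALU  RAW r1
c2: i2/i3 xor.ALU;st.MEM  2-wide
c3: i4 sll.ALU  RAW r1
c4: i5/i6 mulh.MUL;or.ALU  2-wide
c5: i7 mul.MUL  no-port MUL/BR
c6: i8/i9 bne.BR;xor.ALU  2-wide
c7: i10/i11 sll.ALU;sll.ALU  2-wide
c8: i12 st.MEM  tail

ISSUED = 8,9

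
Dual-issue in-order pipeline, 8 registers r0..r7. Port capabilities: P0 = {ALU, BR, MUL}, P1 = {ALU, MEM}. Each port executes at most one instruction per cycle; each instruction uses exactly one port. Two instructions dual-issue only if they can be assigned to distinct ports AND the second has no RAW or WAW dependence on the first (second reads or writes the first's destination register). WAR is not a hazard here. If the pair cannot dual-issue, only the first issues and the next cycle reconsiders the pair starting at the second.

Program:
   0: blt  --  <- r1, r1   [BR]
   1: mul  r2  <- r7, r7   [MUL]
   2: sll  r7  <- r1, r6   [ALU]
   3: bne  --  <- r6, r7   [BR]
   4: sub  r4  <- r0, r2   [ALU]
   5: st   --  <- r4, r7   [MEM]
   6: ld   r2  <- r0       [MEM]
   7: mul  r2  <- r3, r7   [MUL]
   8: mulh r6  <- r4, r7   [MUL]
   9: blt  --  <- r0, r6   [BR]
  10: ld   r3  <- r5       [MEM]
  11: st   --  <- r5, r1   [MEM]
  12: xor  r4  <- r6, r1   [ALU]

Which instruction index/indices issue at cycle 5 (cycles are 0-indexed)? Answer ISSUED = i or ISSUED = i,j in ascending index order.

ISSUED = 7

0. blt.BR @i0  | no-port BR/MUL
1. mul.MUL sll.ALU @i1,i2  | pair
2. bne.BR sub.ALU @i3,i4  | pair
3. st.MEM @i5  | no-port MEM/MEM
4. ld.MEM @i6  | WAW r2
5. mul.MUL @i7  | no-port MUL/MUL
6. mulh.MUL @i8  | no-port MUL/BR
7. blt.BR ld.MEM @i9,i10  | pair
8. st.MEM xor.ALU @i11,i12  | pair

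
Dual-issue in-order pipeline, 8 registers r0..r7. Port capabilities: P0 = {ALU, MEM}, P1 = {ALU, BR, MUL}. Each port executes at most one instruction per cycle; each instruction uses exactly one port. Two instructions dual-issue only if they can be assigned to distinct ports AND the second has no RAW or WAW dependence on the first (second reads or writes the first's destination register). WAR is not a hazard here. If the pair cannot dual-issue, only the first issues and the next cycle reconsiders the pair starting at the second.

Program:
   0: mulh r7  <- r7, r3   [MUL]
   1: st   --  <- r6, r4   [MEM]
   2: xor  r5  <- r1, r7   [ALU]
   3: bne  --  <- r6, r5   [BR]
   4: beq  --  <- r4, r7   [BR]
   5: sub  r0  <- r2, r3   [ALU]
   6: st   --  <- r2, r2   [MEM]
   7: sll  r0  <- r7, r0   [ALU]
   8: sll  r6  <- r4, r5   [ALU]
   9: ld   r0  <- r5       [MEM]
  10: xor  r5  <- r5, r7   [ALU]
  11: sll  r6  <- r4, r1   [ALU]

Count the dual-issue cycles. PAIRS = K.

PAIRS = 5

0. mulh.MUL+st.MEM @i0,i1  | pair
1. xor.ALU @i2  | RAW r5
2. bne.BR @i3  | no-port BR/BR
3. beq.BR+sub.ALU @i4,i5  | pair
4. st.MEM+sll.ALU @i6,i7  | pair
5. sll.ALU+ld.MEM @i8,i9  | pair
6. xor.ALU+sll.ALU @i10,i11  | pair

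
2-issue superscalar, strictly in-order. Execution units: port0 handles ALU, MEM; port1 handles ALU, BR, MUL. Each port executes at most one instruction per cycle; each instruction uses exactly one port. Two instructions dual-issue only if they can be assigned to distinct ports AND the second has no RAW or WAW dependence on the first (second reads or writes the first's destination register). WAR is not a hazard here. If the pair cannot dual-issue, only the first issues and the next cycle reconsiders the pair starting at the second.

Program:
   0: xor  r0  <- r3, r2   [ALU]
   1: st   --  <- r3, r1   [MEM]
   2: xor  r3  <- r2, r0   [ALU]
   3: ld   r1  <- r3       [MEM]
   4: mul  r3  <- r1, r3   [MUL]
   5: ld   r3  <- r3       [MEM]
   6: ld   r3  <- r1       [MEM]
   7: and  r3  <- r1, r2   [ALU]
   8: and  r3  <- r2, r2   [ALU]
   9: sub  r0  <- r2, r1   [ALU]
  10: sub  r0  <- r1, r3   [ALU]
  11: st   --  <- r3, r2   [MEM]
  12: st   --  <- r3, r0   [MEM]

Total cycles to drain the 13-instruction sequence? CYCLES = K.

CYCLES = 10

t=0 i0+i1:xor/st ; pair
t=1 i2:xor ; RAW r3
t=2 i3:ld ; RAW r1
t=3 i4:mul ; RAW+WAW r3
t=4 i5:ld ; no-port MEM/MEM
t=5 i6:ld ; WAW r3
t=6 i7:and ; WAW r3
t=7 i8+i9:and/sub ; pair
t=8 i10+i11:sub/st ; pair
t=9 i12:st ; tail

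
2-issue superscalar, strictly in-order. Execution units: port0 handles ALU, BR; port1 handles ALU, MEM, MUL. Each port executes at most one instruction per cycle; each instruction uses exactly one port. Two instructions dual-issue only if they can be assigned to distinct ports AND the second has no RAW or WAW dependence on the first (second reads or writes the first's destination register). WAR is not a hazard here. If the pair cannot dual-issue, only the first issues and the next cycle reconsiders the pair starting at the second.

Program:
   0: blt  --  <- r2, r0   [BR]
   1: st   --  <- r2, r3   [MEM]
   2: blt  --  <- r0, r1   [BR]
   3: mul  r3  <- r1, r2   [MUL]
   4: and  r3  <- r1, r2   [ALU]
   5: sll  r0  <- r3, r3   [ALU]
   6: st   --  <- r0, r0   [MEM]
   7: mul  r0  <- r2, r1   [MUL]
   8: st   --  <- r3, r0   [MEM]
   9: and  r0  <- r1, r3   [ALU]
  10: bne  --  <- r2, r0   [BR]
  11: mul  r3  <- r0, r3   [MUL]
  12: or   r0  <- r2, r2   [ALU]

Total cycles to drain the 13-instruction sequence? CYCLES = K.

t=0 i0/i1:blt.BR;st.MEM ; dual
t=1 i2/i3:blt.BR;mul.MUL ; dual
t=2 i4:and.ALU ; RAW r3
t=3 i5:sll.ALU ; RAW r0
t=4 i6:st.MEM ; no-port MEM/MUL
t=5 i7:mul.MUL ; no-port MUL/MEM
t=6 i8/i9:st.MEM;and.ALU ; dual
t=7 i10/i11:bne.BR;mul.MUL ; dual
t=8 i12:or.ALU ; tail

CYCLES = 9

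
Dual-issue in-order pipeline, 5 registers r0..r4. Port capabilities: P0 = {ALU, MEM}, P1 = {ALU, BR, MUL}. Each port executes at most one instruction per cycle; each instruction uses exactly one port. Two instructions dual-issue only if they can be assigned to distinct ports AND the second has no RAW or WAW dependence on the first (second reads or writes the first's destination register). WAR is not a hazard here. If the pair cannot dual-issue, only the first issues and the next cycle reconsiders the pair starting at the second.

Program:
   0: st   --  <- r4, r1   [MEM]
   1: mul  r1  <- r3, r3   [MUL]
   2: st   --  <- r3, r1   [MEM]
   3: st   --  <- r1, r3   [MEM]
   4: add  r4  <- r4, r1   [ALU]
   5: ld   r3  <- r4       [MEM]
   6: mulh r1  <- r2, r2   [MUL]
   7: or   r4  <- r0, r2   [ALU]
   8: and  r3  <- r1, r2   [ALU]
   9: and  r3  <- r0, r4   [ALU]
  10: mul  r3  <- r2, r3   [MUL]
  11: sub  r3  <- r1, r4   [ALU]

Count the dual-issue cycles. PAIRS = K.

PAIRS = 4

  cy0 -> i0+i1 (st/mul) pair
  cy1 -> i2 (st) no-port MEM/MEM
  cy2 -> i3+i4 (st/add) pair
  cy3 -> i5+i6 (ld/mulh) pair
  cy4 -> i7+i8 (or/and) pair
  cy5 -> i9 (and) RAW+WAW r3
  cy6 -> i10 (mul) WAW r3
  cy7 -> i11 (sub) tail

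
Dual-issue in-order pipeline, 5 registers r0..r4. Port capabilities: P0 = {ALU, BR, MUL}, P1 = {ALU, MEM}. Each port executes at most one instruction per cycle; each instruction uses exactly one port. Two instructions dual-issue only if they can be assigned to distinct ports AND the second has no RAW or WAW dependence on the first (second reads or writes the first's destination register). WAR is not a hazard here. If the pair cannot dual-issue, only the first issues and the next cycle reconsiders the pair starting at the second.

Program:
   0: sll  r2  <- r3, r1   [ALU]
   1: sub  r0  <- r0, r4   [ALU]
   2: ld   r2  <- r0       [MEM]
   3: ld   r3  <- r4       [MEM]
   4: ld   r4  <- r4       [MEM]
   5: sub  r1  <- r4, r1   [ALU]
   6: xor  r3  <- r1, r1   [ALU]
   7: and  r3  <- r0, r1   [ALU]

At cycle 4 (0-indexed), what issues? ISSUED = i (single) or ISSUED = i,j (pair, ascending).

ISSUED = 5

  cy0 -> i0+i1 (sll.ALU/sub.ALU) 2-wide
  cy1 -> i2 (ld.MEM) no-port MEM/MEM
  cy2 -> i3 (ld.MEM) no-port MEM/MEM
  cy3 -> i4 (ld.MEM) RAW r4
  cy4 -> i5 (sub.ALU) RAW r1
  cy5 -> i6 (xor.ALU) WAW r3
  cy6 -> i7 (and.ALU) tail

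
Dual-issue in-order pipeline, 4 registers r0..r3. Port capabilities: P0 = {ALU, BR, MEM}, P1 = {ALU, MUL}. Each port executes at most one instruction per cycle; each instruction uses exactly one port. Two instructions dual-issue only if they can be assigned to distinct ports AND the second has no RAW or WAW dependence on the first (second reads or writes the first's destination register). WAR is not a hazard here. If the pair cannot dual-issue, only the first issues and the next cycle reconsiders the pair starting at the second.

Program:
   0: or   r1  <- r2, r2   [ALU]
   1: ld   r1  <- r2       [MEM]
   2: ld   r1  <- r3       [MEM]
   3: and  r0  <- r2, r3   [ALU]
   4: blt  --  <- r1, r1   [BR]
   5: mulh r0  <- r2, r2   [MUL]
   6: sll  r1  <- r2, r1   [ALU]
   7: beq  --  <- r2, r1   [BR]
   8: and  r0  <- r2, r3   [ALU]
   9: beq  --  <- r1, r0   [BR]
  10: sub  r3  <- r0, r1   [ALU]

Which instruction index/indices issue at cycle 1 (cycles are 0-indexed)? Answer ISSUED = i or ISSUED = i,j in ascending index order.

ISSUED = 1

[0] i0  or.ALU  -- WAW r1
[1] i1  ld.MEM  -- no-port MEM/MEM
[2] i2&i3  ld.MEM+and.ALU  -- 2-wide
[3] i4&i5  blt.BR+mulh.MUL  -- 2-wide
[4] i6  sll.ALU  -- RAW r1
[5] i7&i8  beq.BR+and.ALU  -- 2-wide
[6] i9&i10  beq.BR+sub.ALU  -- 2-wide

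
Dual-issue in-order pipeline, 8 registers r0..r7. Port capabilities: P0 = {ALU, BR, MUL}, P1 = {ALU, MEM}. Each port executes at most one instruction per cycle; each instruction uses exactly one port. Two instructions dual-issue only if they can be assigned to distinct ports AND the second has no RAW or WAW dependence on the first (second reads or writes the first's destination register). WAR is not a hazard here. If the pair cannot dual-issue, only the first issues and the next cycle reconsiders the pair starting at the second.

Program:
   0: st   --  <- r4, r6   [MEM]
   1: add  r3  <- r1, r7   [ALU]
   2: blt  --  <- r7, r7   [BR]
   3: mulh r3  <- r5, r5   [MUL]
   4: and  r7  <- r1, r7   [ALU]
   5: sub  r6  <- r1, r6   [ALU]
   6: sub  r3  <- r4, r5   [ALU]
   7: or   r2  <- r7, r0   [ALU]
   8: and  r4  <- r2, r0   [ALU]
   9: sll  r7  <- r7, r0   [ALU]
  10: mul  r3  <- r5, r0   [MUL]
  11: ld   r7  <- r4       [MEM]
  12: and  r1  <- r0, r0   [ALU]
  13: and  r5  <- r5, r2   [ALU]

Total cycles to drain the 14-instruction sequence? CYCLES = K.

CYCLES = 8

t=0 i0+i1:st add ; 2-wide
t=1 i2:blt ; no-port BR/MUL
t=2 i3+i4:mulh and ; 2-wide
t=3 i5+i6:sub sub ; 2-wide
t=4 i7:or ; RAW r2
t=5 i8+i9:and sll ; 2-wide
t=6 i10+i11:mul ld ; 2-wide
t=7 i12+i13:and and ; 2-wide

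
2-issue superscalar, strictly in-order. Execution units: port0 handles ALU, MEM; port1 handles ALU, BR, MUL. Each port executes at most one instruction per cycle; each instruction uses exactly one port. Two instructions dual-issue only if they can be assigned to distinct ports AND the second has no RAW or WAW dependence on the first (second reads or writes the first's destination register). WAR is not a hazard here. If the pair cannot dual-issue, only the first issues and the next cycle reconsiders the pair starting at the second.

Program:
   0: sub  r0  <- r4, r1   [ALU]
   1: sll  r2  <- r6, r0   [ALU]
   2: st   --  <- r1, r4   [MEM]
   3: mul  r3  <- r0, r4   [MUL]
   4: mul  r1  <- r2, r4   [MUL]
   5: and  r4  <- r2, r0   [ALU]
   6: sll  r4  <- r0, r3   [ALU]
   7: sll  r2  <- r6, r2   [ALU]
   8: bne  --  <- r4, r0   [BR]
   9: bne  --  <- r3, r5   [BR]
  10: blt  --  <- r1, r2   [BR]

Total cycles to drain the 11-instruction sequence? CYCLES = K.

CYCLES = 8

  cy0 -> i0 (sub) RAW r0
  cy1 -> i1,i2 (sll+st) 2-wide
  cy2 -> i3 (mul) no-port MUL/MUL
  cy3 -> i4,i5 (mul+and) 2-wide
  cy4 -> i6,i7 (sll+sll) 2-wide
  cy5 -> i8 (bne) no-port BR/BR
  cy6 -> i9 (bne) no-port BR/BR
  cy7 -> i10 (blt) tail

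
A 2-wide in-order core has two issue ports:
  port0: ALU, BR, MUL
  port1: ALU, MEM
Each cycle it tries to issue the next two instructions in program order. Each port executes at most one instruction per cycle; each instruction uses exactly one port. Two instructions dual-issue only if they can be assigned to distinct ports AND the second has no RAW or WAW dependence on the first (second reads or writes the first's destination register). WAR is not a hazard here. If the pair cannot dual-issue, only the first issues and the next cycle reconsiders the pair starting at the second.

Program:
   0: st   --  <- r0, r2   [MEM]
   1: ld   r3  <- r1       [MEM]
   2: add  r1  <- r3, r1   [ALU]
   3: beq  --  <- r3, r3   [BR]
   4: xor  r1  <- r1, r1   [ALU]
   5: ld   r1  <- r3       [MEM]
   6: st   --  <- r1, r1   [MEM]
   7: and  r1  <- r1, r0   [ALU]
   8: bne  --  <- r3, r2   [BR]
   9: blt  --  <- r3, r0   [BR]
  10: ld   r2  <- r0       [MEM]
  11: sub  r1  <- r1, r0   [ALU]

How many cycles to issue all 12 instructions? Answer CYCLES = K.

CYCLES = 9

  cy0 -> i0 (st.MEM) no-port MEM/MEM
  cy1 -> i1 (ld.MEM) RAW r3
  cy2 -> i2,i3 (add.ALU beq.BR) dual
  cy3 -> i4 (xor.ALU) WAW r1
  cy4 -> i5 (ld.MEM) no-port MEM/MEM
  cy5 -> i6,i7 (st.MEM and.ALU) dual
  cy6 -> i8 (bne.BR) no-port BR/BR
  cy7 -> i9,i10 (blt.BR ld.MEM) dual
  cy8 -> i11 (sub.ALU) tail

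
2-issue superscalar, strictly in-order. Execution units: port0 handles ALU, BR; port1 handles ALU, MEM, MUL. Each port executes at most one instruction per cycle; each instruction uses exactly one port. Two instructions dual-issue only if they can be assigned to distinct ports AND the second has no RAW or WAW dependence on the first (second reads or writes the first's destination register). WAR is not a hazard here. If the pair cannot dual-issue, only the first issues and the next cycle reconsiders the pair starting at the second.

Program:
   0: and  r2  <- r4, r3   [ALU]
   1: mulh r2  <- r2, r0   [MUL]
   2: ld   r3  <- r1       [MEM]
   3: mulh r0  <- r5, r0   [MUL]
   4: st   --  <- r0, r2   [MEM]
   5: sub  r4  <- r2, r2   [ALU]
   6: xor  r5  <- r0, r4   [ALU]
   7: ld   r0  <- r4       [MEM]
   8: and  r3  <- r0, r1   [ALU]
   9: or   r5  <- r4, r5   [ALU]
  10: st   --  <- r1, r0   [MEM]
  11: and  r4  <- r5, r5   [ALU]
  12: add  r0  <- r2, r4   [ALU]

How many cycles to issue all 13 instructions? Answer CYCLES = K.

CYCLES = 9

  cy0 -> i0 (and) RAW+WAW r2
  cy1 -> i1 (mulh) no-port MUL/MEM
  cy2 -> i2 (ld) no-port MEM/MUL
  cy3 -> i3 (mulh) no-port MUL/MEM
  cy4 -> i4,i5 (st+sub) pair
  cy5 -> i6,i7 (xor+ld) pair
  cy6 -> i8,i9 (and+or) pair
  cy7 -> i10,i11 (st+and) pair
  cy8 -> i12 (add) tail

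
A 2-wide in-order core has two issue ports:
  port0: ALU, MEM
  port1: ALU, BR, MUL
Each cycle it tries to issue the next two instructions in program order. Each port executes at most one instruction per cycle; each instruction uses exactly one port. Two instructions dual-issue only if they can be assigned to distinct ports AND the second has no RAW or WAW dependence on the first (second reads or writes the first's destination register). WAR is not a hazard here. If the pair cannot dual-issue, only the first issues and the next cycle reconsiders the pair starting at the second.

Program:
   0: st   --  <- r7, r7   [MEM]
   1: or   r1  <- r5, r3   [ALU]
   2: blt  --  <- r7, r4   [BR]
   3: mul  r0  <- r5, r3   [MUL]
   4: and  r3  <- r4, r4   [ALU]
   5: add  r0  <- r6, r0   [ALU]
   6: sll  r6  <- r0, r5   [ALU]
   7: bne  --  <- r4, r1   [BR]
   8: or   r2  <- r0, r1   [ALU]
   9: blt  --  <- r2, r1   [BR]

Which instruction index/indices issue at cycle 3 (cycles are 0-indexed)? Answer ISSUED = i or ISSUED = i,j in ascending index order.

[0] i0,i1  st.MEM/or.ALU  -- pair
[1] i2  blt.BR  -- no-port BR/MUL
[2] i3,i4  mul.MUL/and.ALU  -- pair
[3] i5  add.ALU  -- RAW r0
[4] i6,i7  sll.ALU/bne.BR  -- pair
[5] i8  or.ALU  -- RAW r2
[6] i9  blt.BR  -- tail

ISSUED = 5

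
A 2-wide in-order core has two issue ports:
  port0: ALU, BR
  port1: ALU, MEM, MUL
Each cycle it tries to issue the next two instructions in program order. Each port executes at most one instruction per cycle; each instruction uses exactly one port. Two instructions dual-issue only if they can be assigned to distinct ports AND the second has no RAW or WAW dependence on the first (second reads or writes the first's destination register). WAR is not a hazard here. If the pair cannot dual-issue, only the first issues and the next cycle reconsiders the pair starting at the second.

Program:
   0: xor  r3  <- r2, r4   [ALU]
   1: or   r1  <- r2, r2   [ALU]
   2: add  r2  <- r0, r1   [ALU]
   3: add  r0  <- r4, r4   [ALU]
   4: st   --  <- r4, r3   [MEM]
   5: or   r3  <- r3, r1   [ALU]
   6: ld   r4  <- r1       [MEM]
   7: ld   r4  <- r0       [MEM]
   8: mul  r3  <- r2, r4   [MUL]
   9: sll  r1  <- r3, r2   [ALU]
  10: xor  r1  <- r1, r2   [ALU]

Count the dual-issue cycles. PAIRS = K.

  cy0 -> i0&i1 (xor;or) 2-wide
  cy1 -> i2&i3 (add;add) 2-wide
  cy2 -> i4&i5 (st;or) 2-wide
  cy3 -> i6 (ld) no-port MEM/MEM
  cy4 -> i7 (ld) no-port MEM/MUL
  cy5 -> i8 (mul) RAW r3
  cy6 -> i9 (sll) RAW+WAW r1
  cy7 -> i10 (xor) tail

PAIRS = 3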